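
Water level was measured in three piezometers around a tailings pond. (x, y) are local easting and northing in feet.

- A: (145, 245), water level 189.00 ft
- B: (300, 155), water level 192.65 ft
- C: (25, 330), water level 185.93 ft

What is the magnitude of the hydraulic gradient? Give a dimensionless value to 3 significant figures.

0.0214

Differences from A: to B (Δx, Δy, Δh) = (155, -90, +3.65); to C = (-120, 85, -3.07).
Determinant of the coordinate differences = 155·85 − (-120)·(-90) = 2375.
∂h/∂x = [(+3.65)·85 − (-3.07)·(-90)] / 2375 = +0.01429
∂h/∂y = [155·(-3.07) − (-120)·(+3.65)] / 2375 = -0.01594
|∇h| = √(0.01429² + -0.01594²) = 0.02141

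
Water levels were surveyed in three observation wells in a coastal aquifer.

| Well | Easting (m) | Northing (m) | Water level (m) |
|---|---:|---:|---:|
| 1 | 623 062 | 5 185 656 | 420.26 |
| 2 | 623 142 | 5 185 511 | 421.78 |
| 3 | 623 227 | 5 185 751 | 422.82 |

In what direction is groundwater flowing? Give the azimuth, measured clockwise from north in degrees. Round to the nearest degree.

Taking 1 as reference: 2−1 = (80, -145, +1.52); 3−1 = (165, 95, +2.56).
Solve a·Δx + b·Δy = Δh: det = 80·95 − 165·(-145) = 31525.
∂h/∂x = [(+1.52)·95 − (+2.56)·(-145)] / 31525 = +0.01636
∂h/∂y = [80·(+2.56) − 165·(+1.52)] / 31525 = -0.001459
Flow direction (−∇h) has components (-0.01636 E, +0.001459 N).
Azimuth = atan2(E, N) = atan2(-0.01636, +0.001459) = 275.1° ≈ 275°.

275°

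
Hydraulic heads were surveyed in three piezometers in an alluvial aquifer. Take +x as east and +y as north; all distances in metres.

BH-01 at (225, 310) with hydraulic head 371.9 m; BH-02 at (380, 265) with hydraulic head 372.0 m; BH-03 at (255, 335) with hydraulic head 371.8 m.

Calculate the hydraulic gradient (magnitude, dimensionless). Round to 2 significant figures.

0.0036

Taking BH-01 as reference: BH-02−BH-01 = (155, -45, +0.1); BH-03−BH-01 = (30, 25, -0.1).
Determinant of the coordinate differences = 155·25 − 30·(-45) = 5225.
∂h/∂x = [(+0.1)·25 − (-0.1)·(-45)] / 5225 = -0.0003828
∂h/∂y = [155·(-0.1) − 30·(+0.1)] / 5225 = -0.003541
|∇h| = √(-0.0003828² + -0.003541²) = 0.003562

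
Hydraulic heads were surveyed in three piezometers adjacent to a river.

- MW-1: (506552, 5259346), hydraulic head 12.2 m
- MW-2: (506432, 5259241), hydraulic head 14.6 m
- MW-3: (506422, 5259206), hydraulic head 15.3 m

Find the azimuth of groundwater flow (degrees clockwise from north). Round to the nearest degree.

010°

Differences from MW-1: to MW-2 (Δx, Δy, Δh) = (-120, -105, +2.4); to MW-3 = (-130, -140, +3.1).
Solve a·Δx + b·Δy = Δh: det = (-120)·(-140) − (-130)·(-105) = 3150.
∂h/∂x = [(+2.4)·(-140) − (+3.1)·(-105)] / 3150 = -0.003333
∂h/∂y = [(-120)·(+3.1) − (-130)·(+2.4)] / 3150 = -0.01905
Flow direction (−∇h) has components (+0.003333 E, +0.01905 N).
Azimuth = atan2(E, N) = atan2(+0.003333, +0.01905) = 9.9° ≈ 010°.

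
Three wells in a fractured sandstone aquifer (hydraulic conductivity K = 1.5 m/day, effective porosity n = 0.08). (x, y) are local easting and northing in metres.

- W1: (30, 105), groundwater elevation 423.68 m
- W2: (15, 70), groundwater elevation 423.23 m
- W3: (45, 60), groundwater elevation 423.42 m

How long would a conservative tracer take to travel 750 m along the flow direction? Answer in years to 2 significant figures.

8.5 years

Taking W1 as reference: W2−W1 = (-15, -35, -0.45); W3−W1 = (15, -45, -0.26).
Determinant of the coordinate differences = (-15)·(-45) − 15·(-35) = 1200.
∂h/∂x = [(-0.45)·(-45) − (-0.26)·(-35)] / 1200 = +0.009292
∂h/∂y = [(-15)·(-0.26) − 15·(-0.45)] / 1200 = +0.008875
|∇h| = √(0.009292² + 0.008875²) = 0.01285
Seepage velocity v = K·i/n = 1.5 × 0.01285 / 0.08 = 0.2409 m/day.
t = 750 / 0.2409 = 3113 days = 8.52 years.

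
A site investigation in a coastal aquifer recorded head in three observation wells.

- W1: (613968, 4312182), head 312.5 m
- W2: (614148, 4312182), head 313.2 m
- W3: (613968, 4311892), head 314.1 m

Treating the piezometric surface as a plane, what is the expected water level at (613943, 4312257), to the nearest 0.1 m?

∂h/∂x = (313.2 − 312.5) / (614148 − 613968) = +0.003889
∂h/∂y = (314.1 − 312.5) / (4311892 − 4312182) = -0.005517
h(613943, 4312257) = 312.5 + (+0.003889)·(-25) + (-0.005517)·(75) = 312.5 -0.097 -0.414 = 311.989 m.

312.0 m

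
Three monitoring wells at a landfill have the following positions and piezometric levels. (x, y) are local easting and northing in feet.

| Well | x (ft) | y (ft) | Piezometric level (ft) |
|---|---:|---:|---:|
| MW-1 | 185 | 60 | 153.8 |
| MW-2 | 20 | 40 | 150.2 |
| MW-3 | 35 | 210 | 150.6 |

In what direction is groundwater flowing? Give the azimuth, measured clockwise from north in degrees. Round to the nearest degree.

269°

Three-point gradient (reference MW-1): Δ to MW-2 = (-165, -20, -3.6), Δ to MW-3 = (-150, 150, -3.2).
∂h/∂x = +0.02177, ∂h/∂y = +0.0004324 (det = -27750).
Flow direction (−∇h) has components (-0.02177 E, -0.0004324 N).
Azimuth = atan2(E, N) = atan2(-0.02177, -0.0004324) = 268.9° ≈ 269°.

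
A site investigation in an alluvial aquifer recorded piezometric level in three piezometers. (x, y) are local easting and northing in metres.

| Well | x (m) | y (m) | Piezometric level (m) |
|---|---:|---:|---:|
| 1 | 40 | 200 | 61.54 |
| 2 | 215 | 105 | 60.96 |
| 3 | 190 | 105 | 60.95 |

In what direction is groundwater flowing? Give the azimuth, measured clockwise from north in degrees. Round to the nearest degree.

With h = a·x + b·y + c and 1 as origin, the differences give:
  175·a + (-95)·b = -0.58
  150·a + (-95)·b = -0.59
Eliminate b (×(-95) and ×(-95), subtract): -2375·a = -0.950 → a = ∂h/∂x = +0.0004000
Back-substitute: b = ∂h/∂y = +0.006842.
Flow direction (−∇h) has components (-0.0004000 E, -0.006842 N).
Azimuth = atan2(E, N) = atan2(-0.0004000, -0.006842) = 183.3° ≈ 183°.

183°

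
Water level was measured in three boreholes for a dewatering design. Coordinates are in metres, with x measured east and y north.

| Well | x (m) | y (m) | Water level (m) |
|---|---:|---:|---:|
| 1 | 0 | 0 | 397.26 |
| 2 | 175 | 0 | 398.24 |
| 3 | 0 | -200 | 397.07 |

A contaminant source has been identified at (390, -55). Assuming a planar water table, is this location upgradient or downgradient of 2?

upgradient

∂h/∂x = (398.24 − 397.26) / (175 − 0) = +0.005600
∂h/∂y = (397.07 − 397.26) / (-200 − 0) = +0.0009500
Head at (390, -55) = 397.26 + (+0.005600)·(390) + (+0.0009500)·(-55) = 399.39 m.
That is higher than the 398.24 m at 2, so the point is upgradient.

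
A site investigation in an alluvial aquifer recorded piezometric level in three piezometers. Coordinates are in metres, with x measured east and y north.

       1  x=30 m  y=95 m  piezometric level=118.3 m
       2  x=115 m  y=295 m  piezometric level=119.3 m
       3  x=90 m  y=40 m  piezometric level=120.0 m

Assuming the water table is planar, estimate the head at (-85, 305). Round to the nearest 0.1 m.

114.5 m

Three-point gradient (reference 1): Δ to 2 = (85, 200, +1.0), Δ to 3 = (60, -55, +1.7).
∂h/∂x = +0.02369, ∂h/∂y = -0.005067 (det = -16675).
h(-85, 305) = 118.3 + (+0.02369)·(-115) + (-0.005067)·(210) = 118.3 -2.724 -1.064 = 114.512 m.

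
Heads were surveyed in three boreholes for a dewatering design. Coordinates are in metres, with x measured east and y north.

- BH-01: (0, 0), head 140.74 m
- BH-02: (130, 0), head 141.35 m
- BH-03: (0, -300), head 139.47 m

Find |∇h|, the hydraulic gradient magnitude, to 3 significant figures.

0.00632

∂h/∂x = (141.35 − 140.74) / (130 − 0) = +0.004692
∂h/∂y = (139.47 − 140.74) / (-300 − 0) = +0.004233
|∇h| = √(0.004692² + 0.004233²) = 0.006319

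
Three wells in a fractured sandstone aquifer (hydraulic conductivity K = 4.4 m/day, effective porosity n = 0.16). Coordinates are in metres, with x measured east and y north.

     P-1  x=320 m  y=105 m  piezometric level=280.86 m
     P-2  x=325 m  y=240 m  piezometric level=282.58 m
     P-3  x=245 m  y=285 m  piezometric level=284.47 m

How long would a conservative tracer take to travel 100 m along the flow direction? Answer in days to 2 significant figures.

170 days

Differences from P-1: to P-2 (Δx, Δy, Δh) = (5, 135, +1.72); to P-3 = (-75, 180, +3.61).
Solve a·Δx + b·Δy = Δh: det = 5·180 − (-75)·135 = 11025.
∂h/∂x = [(+1.72)·180 − (+3.61)·135] / 11025 = -0.01612
∂h/∂y = [5·(+3.61) − (-75)·(+1.72)] / 11025 = +0.01334
|∇h| = √(-0.01612² + 0.01334²) = 0.02092
Seepage velocity v = K·i/n = 4.4 × 0.02092 / 0.16 = 0.5753 m/day.
t = 100 / 0.5753 = 173.8 days.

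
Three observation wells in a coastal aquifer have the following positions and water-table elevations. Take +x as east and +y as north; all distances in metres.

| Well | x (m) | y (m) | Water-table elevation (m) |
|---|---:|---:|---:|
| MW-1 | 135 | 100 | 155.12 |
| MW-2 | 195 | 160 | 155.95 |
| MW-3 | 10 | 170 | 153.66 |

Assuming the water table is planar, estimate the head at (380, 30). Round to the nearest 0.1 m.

Taking MW-1 as reference: MW-2−MW-1 = (60, 60, +0.83); MW-3−MW-1 = (-125, 70, -1.46).
Determinant of the coordinate differences = 60·70 − (-125)·60 = 11700.
∂h/∂x = [(+0.83)·70 − (-1.46)·60] / 11700 = +0.01245
∂h/∂y = [60·(-1.46) − (-125)·(+0.83)] / 11700 = +0.001380
h(380, 30) = 155.12 + (+0.01245)·(245) + (+0.001380)·(-70) = 155.12 +3.051 -0.097 = 158.074 m.

158.1 m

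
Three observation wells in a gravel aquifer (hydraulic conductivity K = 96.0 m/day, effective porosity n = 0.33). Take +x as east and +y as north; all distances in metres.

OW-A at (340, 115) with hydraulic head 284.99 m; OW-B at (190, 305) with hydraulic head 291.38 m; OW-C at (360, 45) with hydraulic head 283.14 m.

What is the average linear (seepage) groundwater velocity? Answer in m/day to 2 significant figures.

7.7 m/day

Three-point gradient (reference OW-A): Δ to OW-B = (-150, 190, +6.39), Δ to OW-C = (20, -70, -1.85).
∂h/∂x = -0.01430, ∂h/∂y = +0.02234 (det = 6700).
|∇h| = √(-0.01430² + 0.02234²) = 0.02652
Seepage velocity v = K·i/n = 96.0 × 0.02652 / 0.33 = 7.715 m/day.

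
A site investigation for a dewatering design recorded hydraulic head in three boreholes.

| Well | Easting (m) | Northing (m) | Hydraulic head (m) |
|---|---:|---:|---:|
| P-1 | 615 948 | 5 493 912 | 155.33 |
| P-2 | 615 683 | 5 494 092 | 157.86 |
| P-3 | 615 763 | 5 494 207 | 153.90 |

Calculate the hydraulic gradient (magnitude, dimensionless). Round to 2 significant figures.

0.029

Differences from P-1: to P-2 (Δx, Δy, Δh) = (-265, 180, +2.53); to P-3 = (-185, 295, -1.43).
Solve a·Δx + b·Δy = Δh: det = (-265)·295 − (-185)·180 = -44875.
∂h/∂x = [(+2.53)·295 − (-1.43)·180] / -44875 = -0.02237
∂h/∂y = [(-265)·(-1.43) − (-185)·(+2.53)] / -44875 = -0.01887
|∇h| = √(-0.02237² + -0.01887²) = 0.02927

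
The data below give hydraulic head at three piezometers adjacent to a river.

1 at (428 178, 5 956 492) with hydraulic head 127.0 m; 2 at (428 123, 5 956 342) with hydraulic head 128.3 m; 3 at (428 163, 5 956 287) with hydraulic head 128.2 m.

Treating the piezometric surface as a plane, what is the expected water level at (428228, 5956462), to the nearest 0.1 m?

Differences from 1: to 2 (Δx, Δy, Δh) = (-55, -150, +1.3); to 3 = (-15, -205, +1.2).
Solve a·Δx + b·Δy = Δh: det = (-55)·(-205) − (-15)·(-150) = 9025.
∂h/∂x = [(+1.3)·(-205) − (+1.2)·(-150)] / 9025 = -0.009584
∂h/∂y = [(-55)·(+1.2) − (-15)·(+1.3)] / 9025 = -0.005152
h(428228, 5956462) = 127.0 + (-0.009584)·(50) + (-0.005152)·(-30) = 127.0 -0.479 +0.155 = 126.675 m.

126.7 m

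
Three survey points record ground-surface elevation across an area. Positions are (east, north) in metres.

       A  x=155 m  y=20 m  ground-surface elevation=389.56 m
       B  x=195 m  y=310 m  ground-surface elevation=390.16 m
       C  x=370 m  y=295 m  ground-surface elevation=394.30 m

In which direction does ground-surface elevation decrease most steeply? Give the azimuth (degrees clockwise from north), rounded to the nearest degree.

273°

Differences from A: to B (Δx, Δy, Δh) = (40, 290, +0.60); to C = (215, 275, +4.74).
Solve a·Δx + b·Δy = Δz: det = 40·275 − 215·290 = -51350.
∂z/∂x = [(+0.60)·275 − (+4.74)·290] / -51350 = +0.02356
∂z/∂y = [40·(+4.74) − 215·(+0.60)] / -51350 = -0.001180
Steepest decrease is along −∇f: components (-0.02356 E, +0.001180 N).
Azimuth = atan2(-0.02356, +0.001180) = 272.9° ≈ 273°.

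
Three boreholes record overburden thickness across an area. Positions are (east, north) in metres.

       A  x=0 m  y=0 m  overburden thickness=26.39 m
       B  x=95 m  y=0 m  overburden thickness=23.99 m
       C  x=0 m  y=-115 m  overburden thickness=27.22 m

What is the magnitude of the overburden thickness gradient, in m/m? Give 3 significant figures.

0.0263 m/m

∂d/∂x = (23.99 − 26.39) / (95 − 0) = -0.02526
∂d/∂y = (27.22 − 26.39) / (-115 − 0) = -0.007217
|∇f| = √(-0.02526² + -0.007217²) = 0.02627 m/m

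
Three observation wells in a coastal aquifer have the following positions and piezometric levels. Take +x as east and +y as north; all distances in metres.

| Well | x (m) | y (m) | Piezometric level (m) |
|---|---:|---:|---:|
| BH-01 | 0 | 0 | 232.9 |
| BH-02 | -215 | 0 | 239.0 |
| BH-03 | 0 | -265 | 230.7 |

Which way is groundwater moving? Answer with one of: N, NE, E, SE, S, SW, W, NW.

E

∂h/∂x = (239.0 − 232.9) / (-215 − 0) = -0.02837
∂h/∂y = (230.7 − 232.9) / (-265 − 0) = +0.008302
Flow = −∇h = (+0.02837 east, -0.008302 north), which points east.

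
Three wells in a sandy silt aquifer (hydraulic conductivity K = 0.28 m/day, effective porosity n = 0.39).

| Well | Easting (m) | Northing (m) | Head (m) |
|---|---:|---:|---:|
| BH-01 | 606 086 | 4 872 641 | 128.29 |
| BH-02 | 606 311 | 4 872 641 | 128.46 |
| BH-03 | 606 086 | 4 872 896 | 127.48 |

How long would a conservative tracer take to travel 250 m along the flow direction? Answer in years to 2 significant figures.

290 years

∂h/∂x = (128.46 − 128.29) / (606311 − 606086) = +0.0007556
∂h/∂y = (127.48 − 128.29) / (4872896 − 4872641) = -0.003176
|∇h| = √(0.0007556² + -0.003176²) = 0.003265
Seepage velocity v = K·i/n = 0.28 × 0.003265 / 0.39 = 0.002344 m/day.
t = 250 / 0.002344 = 1.067e+05 days = 292 years.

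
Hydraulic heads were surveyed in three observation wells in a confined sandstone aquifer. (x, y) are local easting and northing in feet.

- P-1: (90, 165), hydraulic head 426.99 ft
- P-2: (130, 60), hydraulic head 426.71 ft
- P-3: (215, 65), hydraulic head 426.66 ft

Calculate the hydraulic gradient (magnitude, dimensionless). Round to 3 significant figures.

Differences from P-1: to P-2 (Δx, Δy, Δh) = (40, -105, -0.28); to P-3 = (125, -100, -0.33).
Solve a·Δx + b·Δy = Δh: det = 40·(-100) − 125·(-105) = 9125.
∂h/∂x = [(-0.28)·(-100) − (-0.33)·(-105)] / 9125 = -0.0007288
∂h/∂y = [40·(-0.33) − 125·(-0.28)] / 9125 = +0.002389
|∇h| = √(-0.0007288² + 0.002389²) = 0.002498

0.00250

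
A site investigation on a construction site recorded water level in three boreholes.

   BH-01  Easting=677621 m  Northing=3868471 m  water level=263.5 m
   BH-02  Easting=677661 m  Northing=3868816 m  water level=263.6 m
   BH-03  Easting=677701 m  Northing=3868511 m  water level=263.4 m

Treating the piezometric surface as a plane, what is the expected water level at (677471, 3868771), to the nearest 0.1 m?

263.9 m

Taking BH-01 as reference: BH-02−BH-01 = (40, 345, +0.1); BH-03−BH-01 = (80, 40, -0.1).
Solve a·Δx + b·Δy = Δh: det = 40·40 − 80·345 = -26000.
∂h/∂x = [(+0.1)·40 − (-0.1)·345] / -26000 = -0.001481
∂h/∂y = [40·(-0.1) − 80·(+0.1)] / -26000 = +0.0004615
h(677471, 3868771) = 263.5 + (-0.001481)·(-150) + (+0.0004615)·(300) = 263.5 +0.222 +0.138 = 263.861 m.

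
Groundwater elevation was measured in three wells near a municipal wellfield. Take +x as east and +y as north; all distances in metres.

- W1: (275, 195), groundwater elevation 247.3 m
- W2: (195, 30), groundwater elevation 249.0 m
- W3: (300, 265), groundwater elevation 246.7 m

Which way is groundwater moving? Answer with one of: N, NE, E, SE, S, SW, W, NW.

E

With h = a·x + b·y + c and W1 as origin, the differences give:
  (-80)·a + (-165)·b = +1.7
  25·a + 70·b = -0.6
Eliminate b (×70 and ×(-165), subtract): -1475·a = 20.00 → a = ∂h/∂x = -0.01356
Back-substitute: b = ∂h/∂y = -0.003729.
Flow = −∇h = (+0.01356 east, +0.003729 north), which points east.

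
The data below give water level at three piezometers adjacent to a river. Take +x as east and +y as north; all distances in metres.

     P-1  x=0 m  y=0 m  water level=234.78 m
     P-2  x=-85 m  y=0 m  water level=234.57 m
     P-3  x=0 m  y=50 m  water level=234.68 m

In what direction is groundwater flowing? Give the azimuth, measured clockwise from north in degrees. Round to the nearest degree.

∂h/∂x = (234.57 − 234.78) / (-85 − 0) = +0.002471
∂h/∂y = (234.68 − 234.78) / (50 − 0) = -0.002000
Flow direction (−∇h) has components (-0.002471 E, +0.002000 N).
Azimuth = atan2(E, N) = atan2(-0.002471, +0.002000) = 309.0° ≈ 309°.

309°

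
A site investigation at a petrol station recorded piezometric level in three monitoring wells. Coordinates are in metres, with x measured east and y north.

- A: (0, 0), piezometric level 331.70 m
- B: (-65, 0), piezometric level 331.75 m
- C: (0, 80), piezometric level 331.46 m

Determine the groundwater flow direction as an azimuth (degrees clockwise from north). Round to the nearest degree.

∂h/∂x = (331.75 − 331.70) / (-65 − 0) = -0.0007692
∂h/∂y = (331.46 − 331.70) / (80 − 0) = -0.003000
Flow direction (−∇h) has components (+0.0007692 E, +0.003000 N).
Azimuth = atan2(E, N) = atan2(+0.0007692, +0.003000) = 14.4° ≈ 014°.

014°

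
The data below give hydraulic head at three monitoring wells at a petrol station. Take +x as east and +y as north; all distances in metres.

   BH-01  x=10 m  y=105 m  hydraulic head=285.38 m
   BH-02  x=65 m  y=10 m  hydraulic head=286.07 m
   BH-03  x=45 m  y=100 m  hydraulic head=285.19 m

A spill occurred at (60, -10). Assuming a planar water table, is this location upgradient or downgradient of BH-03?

upgradient

Three-point gradient (reference BH-01): Δ to BH-02 = (55, -95, +0.69), Δ to BH-03 = (35, -5, -0.19).
∂h/∂x = -0.007049, ∂h/∂y = -0.01134 (det = 3050).
Head at (60, -10) = 285.38 + (-0.007049)·(50) + (-0.01134)·(-115) = 286.33 m.
That is higher than the 285.19 m at BH-03, so the point is upgradient.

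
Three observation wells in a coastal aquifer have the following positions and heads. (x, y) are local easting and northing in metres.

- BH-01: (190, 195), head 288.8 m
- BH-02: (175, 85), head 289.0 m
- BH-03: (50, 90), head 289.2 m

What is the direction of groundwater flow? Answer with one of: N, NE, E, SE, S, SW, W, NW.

NE

Differences from BH-01: to BH-02 (Δx, Δy, Δh) = (-15, -110, +0.2); to BH-03 = (-140, -105, +0.4).
Determinant of the coordinate differences = (-15)·(-105) − (-140)·(-110) = -13825.
∂h/∂x = [(+0.2)·(-105) − (+0.4)·(-110)] / -13825 = -0.001664
∂h/∂y = [(-15)·(+0.4) − (-140)·(+0.2)] / -13825 = -0.001591
Flow = −∇h = (+0.001664 east, +0.001591 north), which points northeast.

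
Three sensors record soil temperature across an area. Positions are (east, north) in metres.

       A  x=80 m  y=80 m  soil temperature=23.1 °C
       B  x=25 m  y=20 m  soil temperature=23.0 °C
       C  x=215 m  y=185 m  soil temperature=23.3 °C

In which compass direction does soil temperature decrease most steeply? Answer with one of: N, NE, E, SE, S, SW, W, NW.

Differences from A: to B (Δx, Δy, Δh) = (-55, -60, -0.1); to C = (135, 105, +0.2).
Determinant of the coordinate differences = (-55)·105 − 135·(-60) = 2325.
∂T/∂x = [(-0.1)·105 − (+0.2)·(-60)] / 2325 = +0.0006452
∂T/∂y = [(-55)·(+0.2) − 135·(-0.1)] / 2325 = +0.001075
Steepest decrease is along −∇f = (-0.0006452 E, -0.001075 N) → southwest.

SW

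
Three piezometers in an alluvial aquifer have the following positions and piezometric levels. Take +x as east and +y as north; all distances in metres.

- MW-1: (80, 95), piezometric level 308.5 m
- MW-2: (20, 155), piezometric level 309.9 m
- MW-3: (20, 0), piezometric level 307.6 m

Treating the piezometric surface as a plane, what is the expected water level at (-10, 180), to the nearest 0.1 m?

With h = a·x + b·y + c and MW-1 as origin, the differences give:
  (-60)·a + 60·b = +1.4
  (-60)·a + (-95)·b = -0.9
Eliminate b (×(-95) and ×60, subtract): 9300·a = -79.00 → a = ∂h/∂x = -0.008495
Back-substitute: b = ∂h/∂y = +0.01484.
h(-10, 180) = 308.5 + (-0.008495)·(-90) + (+0.01484)·(85) = 308.5 +0.765 +1.261 = 310.526 m.

310.5 m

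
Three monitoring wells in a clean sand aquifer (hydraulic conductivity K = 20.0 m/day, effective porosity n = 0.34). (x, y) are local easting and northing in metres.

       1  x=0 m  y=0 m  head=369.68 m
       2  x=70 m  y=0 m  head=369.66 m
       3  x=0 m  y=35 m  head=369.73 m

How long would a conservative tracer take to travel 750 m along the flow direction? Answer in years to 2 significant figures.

∂h/∂x = (369.66 − 369.68) / (70 − 0) = -0.0002857
∂h/∂y = (369.73 − 369.68) / (35 − 0) = +0.001429
|∇h| = √(-0.0002857² + 0.001429²) = 0.001457
Seepage velocity v = K·i/n = 20.0 × 0.001457 / 0.34 = 0.08571 m/day.
t = 750 / 0.08571 = 8750 days = 24 years.

24 years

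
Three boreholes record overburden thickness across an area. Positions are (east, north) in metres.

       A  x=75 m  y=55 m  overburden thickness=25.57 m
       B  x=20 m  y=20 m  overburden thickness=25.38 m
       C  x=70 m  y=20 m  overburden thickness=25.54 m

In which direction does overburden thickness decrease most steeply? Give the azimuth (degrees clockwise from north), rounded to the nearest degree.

Differences from A: to B (Δx, Δy, Δh) = (-55, -35, -0.19); to C = (-5, -35, -0.03).
Determinant of the coordinate differences = (-55)·(-35) − (-5)·(-35) = 1750.
∂d/∂x = [(-0.19)·(-35) − (-0.03)·(-35)] / 1750 = +0.003200
∂d/∂y = [(-55)·(-0.03) − (-5)·(-0.19)] / 1750 = +0.0004000
Steepest decrease is along −∇f: components (-0.003200 E, -0.0004000 N).
Azimuth = atan2(-0.003200, -0.0004000) = 262.9° ≈ 263°.

263°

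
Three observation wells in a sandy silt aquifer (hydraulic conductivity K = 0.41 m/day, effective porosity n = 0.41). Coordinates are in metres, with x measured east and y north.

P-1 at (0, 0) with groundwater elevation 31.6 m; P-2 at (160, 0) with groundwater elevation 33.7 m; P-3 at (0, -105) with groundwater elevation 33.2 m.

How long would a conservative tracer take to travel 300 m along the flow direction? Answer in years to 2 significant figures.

41 years

∂h/∂x = (33.7 − 31.6) / (160 − 0) = +0.01313
∂h/∂y = (33.2 − 31.6) / (-105 − 0) = -0.01524
|∇h| = √(0.01313² + -0.01524²) = 0.02012
Seepage velocity v = K·i/n = 0.41 × 0.02012 / 0.41 = 0.02012 m/day.
t = 300 / 0.02012 = 1.491e+04 days = 40.8 years.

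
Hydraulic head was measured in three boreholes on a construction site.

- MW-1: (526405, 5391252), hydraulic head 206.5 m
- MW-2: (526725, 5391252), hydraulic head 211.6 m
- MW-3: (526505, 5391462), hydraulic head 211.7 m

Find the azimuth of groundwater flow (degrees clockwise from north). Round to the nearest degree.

223°

Taking MW-1 as reference: MW-2−MW-1 = (320, 0, +5.1); MW-3−MW-1 = (100, 210, +5.2).
Determinant of the coordinate differences = 320·210 − 100·0 = 67200.
∂h/∂x = [(+5.1)·210 − (+5.2)·0] / 67200 = +0.01594
∂h/∂y = [320·(+5.2) − 100·(+5.1)] / 67200 = +0.01717
Flow direction (−∇h) has components (-0.01594 E, -0.01717 N).
Azimuth = atan2(E, N) = atan2(-0.01594, -0.01717) = 222.9° ≈ 223°.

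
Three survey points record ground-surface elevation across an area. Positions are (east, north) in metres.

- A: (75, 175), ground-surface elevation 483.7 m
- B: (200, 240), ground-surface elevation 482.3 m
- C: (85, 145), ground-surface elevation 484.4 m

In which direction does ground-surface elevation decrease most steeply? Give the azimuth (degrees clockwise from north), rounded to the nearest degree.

358°

Three-point gradient (reference A): Δ to B = (125, 65, -1.4), Δ to C = (10, -30, +0.7).
∂z/∂x = +0.0007955, ∂z/∂y = -0.02307 (det = -4400).
Steepest decrease is along −∇f: components (-0.0007955 E, +0.02307 N).
Azimuth = atan2(-0.0007955, +0.02307) = 358.0° ≈ 358°.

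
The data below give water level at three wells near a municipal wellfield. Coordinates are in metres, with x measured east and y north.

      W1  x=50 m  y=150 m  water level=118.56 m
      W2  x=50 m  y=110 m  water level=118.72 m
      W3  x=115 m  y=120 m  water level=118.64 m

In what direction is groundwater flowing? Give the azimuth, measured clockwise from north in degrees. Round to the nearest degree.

Three-point gradient (reference W1): Δ to W2 = (0, -40, +0.16), Δ to W3 = (65, -30, +0.08).
∂h/∂x = -0.0006154, ∂h/∂y = -0.004000 (det = 2600).
Flow direction (−∇h) has components (+0.0006154 E, +0.004000 N).
Azimuth = atan2(E, N) = atan2(+0.0006154, +0.004000) = 8.7° ≈ 009°.

009°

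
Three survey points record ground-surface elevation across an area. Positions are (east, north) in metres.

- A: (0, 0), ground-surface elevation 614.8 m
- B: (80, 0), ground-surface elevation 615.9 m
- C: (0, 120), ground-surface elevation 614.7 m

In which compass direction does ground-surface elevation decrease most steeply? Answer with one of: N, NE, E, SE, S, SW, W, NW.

W

∂z/∂x = (615.9 − 614.8) / (80 − 0) = +0.01375
∂z/∂y = (614.7 − 614.8) / (120 − 0) = -0.0008333
Steepest decrease is along −∇f = (-0.01375 E, +0.0008333 N) → west.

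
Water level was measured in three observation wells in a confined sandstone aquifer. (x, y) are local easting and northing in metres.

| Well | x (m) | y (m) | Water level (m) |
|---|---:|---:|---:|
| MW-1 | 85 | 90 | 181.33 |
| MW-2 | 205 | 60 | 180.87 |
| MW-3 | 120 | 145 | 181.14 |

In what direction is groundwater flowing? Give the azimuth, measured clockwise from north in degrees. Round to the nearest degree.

078°

Taking MW-1 as reference: MW-2−MW-1 = (120, -30, -0.46); MW-3−MW-1 = (35, 55, -0.19).
Solve a·Δx + b·Δy = Δh: det = 120·55 − 35·(-30) = 7650.
∂h/∂x = [(-0.46)·55 − (-0.19)·(-30)] / 7650 = -0.004052
∂h/∂y = [120·(-0.19) − 35·(-0.46)] / 7650 = -0.0008758
Flow direction (−∇h) has components (+0.004052 E, +0.0008758 N).
Azimuth = atan2(E, N) = atan2(+0.004052, +0.0008758) = 77.8° ≈ 078°.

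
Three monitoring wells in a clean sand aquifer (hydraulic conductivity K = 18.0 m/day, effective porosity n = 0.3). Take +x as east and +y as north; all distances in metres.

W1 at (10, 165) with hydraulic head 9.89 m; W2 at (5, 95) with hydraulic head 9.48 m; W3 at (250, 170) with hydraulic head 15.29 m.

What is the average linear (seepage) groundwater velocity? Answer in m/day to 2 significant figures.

1.4 m/day

With h = a·x + b·y + c and W1 as origin, the differences give:
  (-5)·a + (-70)·b = -0.41
  240·a + 5·b = +5.40
Eliminate b (×5 and ×(-70), subtract): 16775·a = 375.950 → a = ∂h/∂x = +0.02241
Back-substitute: b = ∂h/∂y = +0.004256.
|∇h| = √(0.02241² + 0.004256²) = 0.02281
Seepage velocity v = K·i/n = 18.0 × 0.02281 / 0.3 = 1.369 m/day.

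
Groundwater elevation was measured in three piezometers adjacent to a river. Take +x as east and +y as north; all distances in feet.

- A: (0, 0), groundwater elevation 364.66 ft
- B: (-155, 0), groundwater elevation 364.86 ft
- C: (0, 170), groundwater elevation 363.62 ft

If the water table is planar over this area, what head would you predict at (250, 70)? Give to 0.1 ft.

363.9 ft

∂h/∂x = (364.86 − 364.66) / (-155 − 0) = -0.001290
∂h/∂y = (363.62 − 364.66) / (170 − 0) = -0.006118
h(250, 70) = 364.66 + (-0.001290)·(250) + (-0.006118)·(70) = 364.66 -0.323 -0.428 = 363.909 ft.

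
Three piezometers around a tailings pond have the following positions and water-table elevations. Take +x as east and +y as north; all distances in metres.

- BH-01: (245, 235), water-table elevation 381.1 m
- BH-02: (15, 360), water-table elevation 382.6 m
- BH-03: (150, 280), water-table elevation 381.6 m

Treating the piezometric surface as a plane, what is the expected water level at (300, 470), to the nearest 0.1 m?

385.5 m

Three-point gradient (reference BH-01): Δ to BH-02 = (-230, 125, +1.5), Δ to BH-03 = (-95, 45, +0.5).
∂h/∂x = +0.003279, ∂h/∂y = +0.01803 (det = 1525).
h(300, 470) = 381.1 + (+0.003279)·(55) + (+0.01803)·(235) = 381.1 +0.180 +4.238 = 385.518 m.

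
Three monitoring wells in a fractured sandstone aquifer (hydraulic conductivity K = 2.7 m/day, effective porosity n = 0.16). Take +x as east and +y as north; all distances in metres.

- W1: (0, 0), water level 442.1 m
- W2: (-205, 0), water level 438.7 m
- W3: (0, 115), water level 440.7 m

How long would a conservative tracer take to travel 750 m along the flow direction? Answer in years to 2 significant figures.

5.9 years

∂h/∂x = (438.7 − 442.1) / (-205 − 0) = +0.01659
∂h/∂y = (440.7 − 442.1) / (115 − 0) = -0.01217
|∇h| = √(0.01659² + -0.01217²) = 0.02058
Seepage velocity v = K·i/n = 2.7 × 0.02058 / 0.16 = 0.3473 m/day.
t = 750 / 0.3473 = 2160 days = 5.91 years.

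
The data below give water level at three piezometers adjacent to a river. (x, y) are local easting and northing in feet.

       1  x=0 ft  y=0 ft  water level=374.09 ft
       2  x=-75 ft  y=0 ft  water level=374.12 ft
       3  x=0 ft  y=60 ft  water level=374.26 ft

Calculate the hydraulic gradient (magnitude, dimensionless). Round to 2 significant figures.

∂h/∂x = (374.12 − 374.09) / (-75 − 0) = -0.0004000
∂h/∂y = (374.26 − 374.09) / (60 − 0) = +0.002833
|∇h| = √(-0.0004000² + 0.002833²) = 0.002861

0.0029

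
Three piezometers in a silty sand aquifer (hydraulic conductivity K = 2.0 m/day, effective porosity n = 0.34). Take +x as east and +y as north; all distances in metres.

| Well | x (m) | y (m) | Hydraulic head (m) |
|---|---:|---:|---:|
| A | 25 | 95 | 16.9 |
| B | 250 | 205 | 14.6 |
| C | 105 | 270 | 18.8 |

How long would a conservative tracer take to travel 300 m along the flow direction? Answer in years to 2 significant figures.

4.9 years

Taking A as reference: B−A = (225, 110, -2.3); C−A = (80, 175, +1.9).
Determinant of the coordinate differences = 225·175 − 80·110 = 30575.
∂h/∂x = [(-2.3)·175 − (+1.9)·110] / 30575 = -0.02000
∂h/∂y = [225·(+1.9) − 80·(-2.3)] / 30575 = +0.02000
|∇h| = √(-0.02000² + 0.02000²) = 0.02828
Seepage velocity v = K·i/n = 2.0 × 0.02828 / 0.34 = 0.1664 m/day.
t = 300 / 0.1664 = 1803 days = 4.94 years.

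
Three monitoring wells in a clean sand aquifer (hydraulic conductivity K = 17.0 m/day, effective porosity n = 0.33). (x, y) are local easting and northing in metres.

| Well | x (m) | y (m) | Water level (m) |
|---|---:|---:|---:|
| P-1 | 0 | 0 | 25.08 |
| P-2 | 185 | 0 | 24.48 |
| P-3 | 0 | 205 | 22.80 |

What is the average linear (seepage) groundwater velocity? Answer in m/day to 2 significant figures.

0.60 m/day

∂h/∂x = (24.48 − 25.08) / (185 − 0) = -0.003243
∂h/∂y = (22.80 − 25.08) / (205 − 0) = -0.01112
|∇h| = √(-0.003243² + -0.01112²) = 0.01158
Seepage velocity v = K·i/n = 17.0 × 0.01158 / 0.33 = 0.5965 m/day.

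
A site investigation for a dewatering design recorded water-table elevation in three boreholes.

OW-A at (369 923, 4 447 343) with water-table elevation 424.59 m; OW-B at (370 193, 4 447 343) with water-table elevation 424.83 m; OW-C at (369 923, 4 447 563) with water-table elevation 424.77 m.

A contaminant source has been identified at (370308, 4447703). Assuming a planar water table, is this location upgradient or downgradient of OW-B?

∂h/∂x = (424.83 − 424.59) / (370193 − 369923) = +0.0008889
∂h/∂y = (424.77 − 424.59) / (4447563 − 4447343) = +0.0008182
Head at (370308, 4447703) = 424.59 + (+0.0008889)·(385) + (+0.0008182)·(360) = 425.23 m.
That is higher than the 424.83 m at OW-B, so the point is upgradient.

upgradient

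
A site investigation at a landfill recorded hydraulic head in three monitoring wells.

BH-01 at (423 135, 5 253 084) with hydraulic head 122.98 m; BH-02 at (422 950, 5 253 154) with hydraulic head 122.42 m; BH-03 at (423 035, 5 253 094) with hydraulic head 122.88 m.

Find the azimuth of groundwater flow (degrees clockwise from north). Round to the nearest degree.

358°

With h = a·x + b·y + c and BH-01 as origin, the differences give:
  (-185)·a + 70·b = -0.56
  (-100)·a + 10·b = -0.10
Eliminate b (×10 and ×70, subtract): 5150·a = 1.400 → a = ∂h/∂x = +0.0002718
Back-substitute: b = ∂h/∂y = -0.007282.
Flow direction (−∇h) has components (-0.0002718 E, +0.007282 N).
Azimuth = atan2(E, N) = atan2(-0.0002718, +0.007282) = 357.9° ≈ 358°.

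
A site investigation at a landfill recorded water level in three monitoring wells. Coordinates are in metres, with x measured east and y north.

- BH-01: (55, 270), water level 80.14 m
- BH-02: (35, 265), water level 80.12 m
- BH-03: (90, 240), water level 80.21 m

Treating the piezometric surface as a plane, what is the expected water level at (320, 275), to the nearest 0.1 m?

With h = a·x + b·y + c and BH-01 as origin, the differences give:
  (-20)·a + (-5)·b = -0.02
  35·a + (-30)·b = +0.07
Eliminate b (×(-30) and ×(-5), subtract): 775·a = 0.950 → a = ∂h/∂x = +0.001226
Back-substitute: b = ∂h/∂y = -0.0009032.
h(320, 275) = 80.14 + (+0.001226)·(265) + (-0.0009032)·(5) = 80.14 +0.325 -0.005 = 80.460 m.

80.5 m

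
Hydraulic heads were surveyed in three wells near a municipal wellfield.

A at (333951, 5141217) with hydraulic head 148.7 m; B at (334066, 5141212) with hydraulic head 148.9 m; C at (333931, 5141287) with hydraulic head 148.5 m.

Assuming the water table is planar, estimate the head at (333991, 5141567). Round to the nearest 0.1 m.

With h = a·x + b·y + c and A as origin, the differences give:
  115·a + (-5)·b = +0.2
  (-20)·a + 70·b = -0.2
Eliminate b (×70 and ×(-5), subtract): 7950·a = 13.00 → a = ∂h/∂x = +0.001635
Back-substitute: b = ∂h/∂y = -0.002390.
h(333991, 5141567) = 148.7 + (+0.001635)·(40) + (-0.002390)·(350) = 148.7 +0.065 -0.836 = 147.929 m.

147.9 m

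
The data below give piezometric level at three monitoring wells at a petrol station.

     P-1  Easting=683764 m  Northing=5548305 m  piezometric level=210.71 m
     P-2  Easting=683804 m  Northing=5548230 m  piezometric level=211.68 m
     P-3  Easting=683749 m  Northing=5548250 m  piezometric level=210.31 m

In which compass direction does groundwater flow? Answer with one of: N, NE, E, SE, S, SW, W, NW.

With h = a·x + b·y + c and P-1 as origin, the differences give:
  40·a + (-75)·b = +0.97
  (-15)·a + (-55)·b = -0.40
Eliminate b (×(-55) and ×(-75), subtract): -3325·a = -83.350 → a = ∂h/∂x = +0.02507
Back-substitute: b = ∂h/∂y = +0.0004361.
Flow = −∇h = (-0.02507 east, -0.0004361 north), which points west.

W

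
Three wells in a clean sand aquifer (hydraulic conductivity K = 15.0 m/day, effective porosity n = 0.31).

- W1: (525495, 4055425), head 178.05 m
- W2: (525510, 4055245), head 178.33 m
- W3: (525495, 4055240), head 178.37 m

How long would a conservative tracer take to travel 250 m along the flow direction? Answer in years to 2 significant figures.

Taking W1 as reference: W2−W1 = (15, -180, +0.28); W3−W1 = (0, -185, +0.32).
Determinant of the coordinate differences = 15·(-185) − 0·(-180) = -2775.
∂h/∂x = [(+0.28)·(-185) − (+0.32)·(-180)] / -2775 = -0.002090
∂h/∂y = [15·(+0.32) − 0·(+0.28)] / -2775 = -0.001730
|∇h| = √(-0.002090² + -0.001730²) = 0.002713
Seepage velocity v = K·i/n = 15.0 × 0.002713 / 0.31 = 0.1313 m/day.
t = 250 / 0.1313 = 1904 days = 5.21 years.

5.2 years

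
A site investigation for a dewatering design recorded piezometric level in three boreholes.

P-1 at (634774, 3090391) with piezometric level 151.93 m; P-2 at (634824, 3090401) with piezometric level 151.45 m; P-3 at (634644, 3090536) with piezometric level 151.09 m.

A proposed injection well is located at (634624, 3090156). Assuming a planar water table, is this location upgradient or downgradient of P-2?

upgradient

Taking P-1 as reference: P-2−P-1 = (50, 10, -0.48); P-3−P-1 = (-130, 145, -0.84).
Solve a·Δx + b·Δy = Δh: det = 50·145 − (-130)·10 = 8550.
∂h/∂x = [(-0.48)·145 − (-0.84)·10] / 8550 = -0.007158
∂h/∂y = [50·(-0.84) − (-130)·(-0.48)] / 8550 = -0.01221
Head at (634624, 3090156) = 151.93 + (-0.007158)·(-150) + (-0.01221)·(-235) = 155.87 m.
That is higher than the 151.45 m at P-2, so the point is upgradient.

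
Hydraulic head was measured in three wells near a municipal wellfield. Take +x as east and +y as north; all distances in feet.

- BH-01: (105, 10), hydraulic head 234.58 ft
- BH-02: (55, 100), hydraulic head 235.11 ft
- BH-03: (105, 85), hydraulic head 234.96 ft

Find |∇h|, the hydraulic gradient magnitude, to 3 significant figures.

0.00528

Differences from BH-01: to BH-02 (Δx, Δy, Δh) = (-50, 90, +0.53); to BH-03 = (0, 75, +0.38).
Determinant of the coordinate differences = (-50)·75 − 0·90 = -3750.
∂h/∂x = [(+0.53)·75 − (+0.38)·90] / -3750 = -0.001480
∂h/∂y = [(-50)·(+0.38) − 0·(+0.53)] / -3750 = +0.005067
|∇h| = √(-0.001480² + 0.005067²) = 0.005279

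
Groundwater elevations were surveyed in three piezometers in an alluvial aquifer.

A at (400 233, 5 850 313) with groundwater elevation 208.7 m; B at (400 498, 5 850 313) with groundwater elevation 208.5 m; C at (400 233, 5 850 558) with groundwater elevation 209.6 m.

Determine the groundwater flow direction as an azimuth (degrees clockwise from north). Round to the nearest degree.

168°

∂h/∂x = (208.5 − 208.7) / (400498 − 400233) = -0.0007547
∂h/∂y = (209.6 − 208.7) / (5850558 − 5850313) = +0.003673
Flow direction (−∇h) has components (+0.0007547 E, -0.003673 N).
Azimuth = atan2(E, N) = atan2(+0.0007547, -0.003673) = 168.4° ≈ 168°.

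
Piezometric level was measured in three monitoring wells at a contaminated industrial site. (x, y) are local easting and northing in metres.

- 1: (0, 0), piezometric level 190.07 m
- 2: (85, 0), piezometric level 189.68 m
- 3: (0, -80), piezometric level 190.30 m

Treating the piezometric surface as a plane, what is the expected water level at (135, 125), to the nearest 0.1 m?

∂h/∂x = (189.68 − 190.07) / (85 − 0) = -0.004588
∂h/∂y = (190.30 − 190.07) / (-80 − 0) = -0.002875
h(135, 125) = 190.07 + (-0.004588)·(135) + (-0.002875)·(125) = 190.07 -0.619 -0.359 = 189.091 m.

189.1 m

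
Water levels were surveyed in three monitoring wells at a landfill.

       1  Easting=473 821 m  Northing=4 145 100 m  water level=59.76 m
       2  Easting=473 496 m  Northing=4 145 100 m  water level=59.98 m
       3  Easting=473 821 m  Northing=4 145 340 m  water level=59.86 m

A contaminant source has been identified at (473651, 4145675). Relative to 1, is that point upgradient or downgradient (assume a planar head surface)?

upgradient

∂h/∂x = (59.98 − 59.76) / (473496 − 473821) = -0.0006769
∂h/∂y = (59.86 − 59.76) / (4145340 − 4145100) = +0.0004167
Head at (473651, 4145675) = 59.76 + (-0.0006769)·(-170) + (+0.0004167)·(575) = 60.11 m.
That is higher than the 59.76 m at 1, so the point is upgradient.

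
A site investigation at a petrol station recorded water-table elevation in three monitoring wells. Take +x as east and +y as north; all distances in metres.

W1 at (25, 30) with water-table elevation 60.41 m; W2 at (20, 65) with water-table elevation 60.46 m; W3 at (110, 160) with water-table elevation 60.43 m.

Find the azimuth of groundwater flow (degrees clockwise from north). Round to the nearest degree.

Differences from W1: to W2 (Δx, Δy, Δh) = (-5, 35, +0.05); to W3 = (85, 130, +0.02).
Determinant of the coordinate differences = (-5)·130 − 85·35 = -3625.
∂h/∂x = [(+0.05)·130 − (+0.02)·35] / -3625 = -0.001600
∂h/∂y = [(-5)·(+0.02) − 85·(+0.05)] / -3625 = +0.001200
Flow direction (−∇h) has components (+0.001600 E, -0.001200 N).
Azimuth = atan2(E, N) = atan2(+0.001600, -0.001200) = 126.9° ≈ 127°.

127°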